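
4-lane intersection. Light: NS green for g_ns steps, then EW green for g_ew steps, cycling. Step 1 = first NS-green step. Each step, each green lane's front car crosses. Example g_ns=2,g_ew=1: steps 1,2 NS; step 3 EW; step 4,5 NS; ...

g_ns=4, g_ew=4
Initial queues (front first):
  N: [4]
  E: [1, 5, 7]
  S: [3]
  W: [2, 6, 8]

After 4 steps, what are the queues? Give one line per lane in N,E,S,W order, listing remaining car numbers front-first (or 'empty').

Step 1 [NS]: N:car4-GO,E:wait,S:car3-GO,W:wait | queues: N=0 E=3 S=0 W=3
Step 2 [NS]: N:empty,E:wait,S:empty,W:wait | queues: N=0 E=3 S=0 W=3
Step 3 [NS]: N:empty,E:wait,S:empty,W:wait | queues: N=0 E=3 S=0 W=3
Step 4 [NS]: N:empty,E:wait,S:empty,W:wait | queues: N=0 E=3 S=0 W=3

N: empty
E: 1 5 7
S: empty
W: 2 6 8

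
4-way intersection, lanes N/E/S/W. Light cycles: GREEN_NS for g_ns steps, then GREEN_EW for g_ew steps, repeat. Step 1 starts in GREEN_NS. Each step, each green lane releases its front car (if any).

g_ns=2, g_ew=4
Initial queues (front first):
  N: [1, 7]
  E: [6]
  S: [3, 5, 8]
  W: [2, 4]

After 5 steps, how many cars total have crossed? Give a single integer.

Answer: 7

Derivation:
Step 1 [NS]: N:car1-GO,E:wait,S:car3-GO,W:wait | queues: N=1 E=1 S=2 W=2
Step 2 [NS]: N:car7-GO,E:wait,S:car5-GO,W:wait | queues: N=0 E=1 S=1 W=2
Step 3 [EW]: N:wait,E:car6-GO,S:wait,W:car2-GO | queues: N=0 E=0 S=1 W=1
Step 4 [EW]: N:wait,E:empty,S:wait,W:car4-GO | queues: N=0 E=0 S=1 W=0
Step 5 [EW]: N:wait,E:empty,S:wait,W:empty | queues: N=0 E=0 S=1 W=0
Cars crossed by step 5: 7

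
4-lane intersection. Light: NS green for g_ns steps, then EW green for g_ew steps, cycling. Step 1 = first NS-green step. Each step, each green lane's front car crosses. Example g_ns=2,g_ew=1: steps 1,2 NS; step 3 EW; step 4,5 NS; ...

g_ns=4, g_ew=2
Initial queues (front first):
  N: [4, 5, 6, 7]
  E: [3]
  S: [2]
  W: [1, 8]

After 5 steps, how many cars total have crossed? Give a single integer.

Step 1 [NS]: N:car4-GO,E:wait,S:car2-GO,W:wait | queues: N=3 E=1 S=0 W=2
Step 2 [NS]: N:car5-GO,E:wait,S:empty,W:wait | queues: N=2 E=1 S=0 W=2
Step 3 [NS]: N:car6-GO,E:wait,S:empty,W:wait | queues: N=1 E=1 S=0 W=2
Step 4 [NS]: N:car7-GO,E:wait,S:empty,W:wait | queues: N=0 E=1 S=0 W=2
Step 5 [EW]: N:wait,E:car3-GO,S:wait,W:car1-GO | queues: N=0 E=0 S=0 W=1
Cars crossed by step 5: 7

Answer: 7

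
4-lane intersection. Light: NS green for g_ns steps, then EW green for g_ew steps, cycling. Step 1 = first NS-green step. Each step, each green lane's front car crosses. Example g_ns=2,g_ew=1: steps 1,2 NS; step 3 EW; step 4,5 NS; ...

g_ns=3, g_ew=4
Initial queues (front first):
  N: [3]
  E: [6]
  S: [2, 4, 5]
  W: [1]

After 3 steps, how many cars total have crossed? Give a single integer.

Step 1 [NS]: N:car3-GO,E:wait,S:car2-GO,W:wait | queues: N=0 E=1 S=2 W=1
Step 2 [NS]: N:empty,E:wait,S:car4-GO,W:wait | queues: N=0 E=1 S=1 W=1
Step 3 [NS]: N:empty,E:wait,S:car5-GO,W:wait | queues: N=0 E=1 S=0 W=1
Cars crossed by step 3: 4

Answer: 4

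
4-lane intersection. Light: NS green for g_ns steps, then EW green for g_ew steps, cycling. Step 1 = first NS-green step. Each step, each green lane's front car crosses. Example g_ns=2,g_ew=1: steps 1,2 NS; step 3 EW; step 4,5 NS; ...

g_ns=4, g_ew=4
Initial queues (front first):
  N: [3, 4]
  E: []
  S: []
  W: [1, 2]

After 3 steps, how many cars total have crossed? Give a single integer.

Step 1 [NS]: N:car3-GO,E:wait,S:empty,W:wait | queues: N=1 E=0 S=0 W=2
Step 2 [NS]: N:car4-GO,E:wait,S:empty,W:wait | queues: N=0 E=0 S=0 W=2
Step 3 [NS]: N:empty,E:wait,S:empty,W:wait | queues: N=0 E=0 S=0 W=2
Cars crossed by step 3: 2

Answer: 2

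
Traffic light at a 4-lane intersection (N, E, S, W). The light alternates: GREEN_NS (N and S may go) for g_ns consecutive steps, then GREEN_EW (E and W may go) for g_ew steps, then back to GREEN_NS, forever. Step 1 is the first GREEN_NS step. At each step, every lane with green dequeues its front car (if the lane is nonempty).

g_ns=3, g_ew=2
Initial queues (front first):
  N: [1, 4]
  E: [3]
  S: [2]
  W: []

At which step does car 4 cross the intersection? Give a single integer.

Step 1 [NS]: N:car1-GO,E:wait,S:car2-GO,W:wait | queues: N=1 E=1 S=0 W=0
Step 2 [NS]: N:car4-GO,E:wait,S:empty,W:wait | queues: N=0 E=1 S=0 W=0
Step 3 [NS]: N:empty,E:wait,S:empty,W:wait | queues: N=0 E=1 S=0 W=0
Step 4 [EW]: N:wait,E:car3-GO,S:wait,W:empty | queues: N=0 E=0 S=0 W=0
Car 4 crosses at step 2

2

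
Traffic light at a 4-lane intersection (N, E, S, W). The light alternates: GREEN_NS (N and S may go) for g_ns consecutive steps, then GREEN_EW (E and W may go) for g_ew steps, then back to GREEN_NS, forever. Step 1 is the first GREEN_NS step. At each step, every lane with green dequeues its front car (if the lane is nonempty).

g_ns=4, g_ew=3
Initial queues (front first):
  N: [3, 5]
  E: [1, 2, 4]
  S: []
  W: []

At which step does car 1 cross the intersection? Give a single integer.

Step 1 [NS]: N:car3-GO,E:wait,S:empty,W:wait | queues: N=1 E=3 S=0 W=0
Step 2 [NS]: N:car5-GO,E:wait,S:empty,W:wait | queues: N=0 E=3 S=0 W=0
Step 3 [NS]: N:empty,E:wait,S:empty,W:wait | queues: N=0 E=3 S=0 W=0
Step 4 [NS]: N:empty,E:wait,S:empty,W:wait | queues: N=0 E=3 S=0 W=0
Step 5 [EW]: N:wait,E:car1-GO,S:wait,W:empty | queues: N=0 E=2 S=0 W=0
Step 6 [EW]: N:wait,E:car2-GO,S:wait,W:empty | queues: N=0 E=1 S=0 W=0
Step 7 [EW]: N:wait,E:car4-GO,S:wait,W:empty | queues: N=0 E=0 S=0 W=0
Car 1 crosses at step 5

5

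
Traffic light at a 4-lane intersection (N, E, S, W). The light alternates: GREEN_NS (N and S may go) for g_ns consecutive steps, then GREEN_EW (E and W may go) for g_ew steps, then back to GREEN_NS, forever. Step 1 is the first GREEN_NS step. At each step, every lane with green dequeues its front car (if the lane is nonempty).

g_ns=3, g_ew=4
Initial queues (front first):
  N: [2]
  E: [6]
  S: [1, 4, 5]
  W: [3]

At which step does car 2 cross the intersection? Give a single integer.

Step 1 [NS]: N:car2-GO,E:wait,S:car1-GO,W:wait | queues: N=0 E=1 S=2 W=1
Step 2 [NS]: N:empty,E:wait,S:car4-GO,W:wait | queues: N=0 E=1 S=1 W=1
Step 3 [NS]: N:empty,E:wait,S:car5-GO,W:wait | queues: N=0 E=1 S=0 W=1
Step 4 [EW]: N:wait,E:car6-GO,S:wait,W:car3-GO | queues: N=0 E=0 S=0 W=0
Car 2 crosses at step 1

1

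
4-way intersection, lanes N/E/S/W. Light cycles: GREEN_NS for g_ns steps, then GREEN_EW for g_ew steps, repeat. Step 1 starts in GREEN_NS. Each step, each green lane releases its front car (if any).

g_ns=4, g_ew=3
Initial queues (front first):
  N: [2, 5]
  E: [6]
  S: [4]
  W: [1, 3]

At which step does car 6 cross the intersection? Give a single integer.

Step 1 [NS]: N:car2-GO,E:wait,S:car4-GO,W:wait | queues: N=1 E=1 S=0 W=2
Step 2 [NS]: N:car5-GO,E:wait,S:empty,W:wait | queues: N=0 E=1 S=0 W=2
Step 3 [NS]: N:empty,E:wait,S:empty,W:wait | queues: N=0 E=1 S=0 W=2
Step 4 [NS]: N:empty,E:wait,S:empty,W:wait | queues: N=0 E=1 S=0 W=2
Step 5 [EW]: N:wait,E:car6-GO,S:wait,W:car1-GO | queues: N=0 E=0 S=0 W=1
Step 6 [EW]: N:wait,E:empty,S:wait,W:car3-GO | queues: N=0 E=0 S=0 W=0
Car 6 crosses at step 5

5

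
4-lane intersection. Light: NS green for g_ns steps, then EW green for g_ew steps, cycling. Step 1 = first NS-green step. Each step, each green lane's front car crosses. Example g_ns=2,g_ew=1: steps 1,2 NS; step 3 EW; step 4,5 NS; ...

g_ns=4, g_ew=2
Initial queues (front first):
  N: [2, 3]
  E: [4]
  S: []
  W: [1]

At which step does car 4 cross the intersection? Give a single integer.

Step 1 [NS]: N:car2-GO,E:wait,S:empty,W:wait | queues: N=1 E=1 S=0 W=1
Step 2 [NS]: N:car3-GO,E:wait,S:empty,W:wait | queues: N=0 E=1 S=0 W=1
Step 3 [NS]: N:empty,E:wait,S:empty,W:wait | queues: N=0 E=1 S=0 W=1
Step 4 [NS]: N:empty,E:wait,S:empty,W:wait | queues: N=0 E=1 S=0 W=1
Step 5 [EW]: N:wait,E:car4-GO,S:wait,W:car1-GO | queues: N=0 E=0 S=0 W=0
Car 4 crosses at step 5

5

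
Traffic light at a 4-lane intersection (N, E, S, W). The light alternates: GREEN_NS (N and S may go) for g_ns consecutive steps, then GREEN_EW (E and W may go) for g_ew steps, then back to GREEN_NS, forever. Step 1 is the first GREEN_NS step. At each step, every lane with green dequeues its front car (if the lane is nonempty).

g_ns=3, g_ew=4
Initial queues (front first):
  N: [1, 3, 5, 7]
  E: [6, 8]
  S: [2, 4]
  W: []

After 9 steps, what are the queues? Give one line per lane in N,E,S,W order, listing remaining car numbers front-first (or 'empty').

Step 1 [NS]: N:car1-GO,E:wait,S:car2-GO,W:wait | queues: N=3 E=2 S=1 W=0
Step 2 [NS]: N:car3-GO,E:wait,S:car4-GO,W:wait | queues: N=2 E=2 S=0 W=0
Step 3 [NS]: N:car5-GO,E:wait,S:empty,W:wait | queues: N=1 E=2 S=0 W=0
Step 4 [EW]: N:wait,E:car6-GO,S:wait,W:empty | queues: N=1 E=1 S=0 W=0
Step 5 [EW]: N:wait,E:car8-GO,S:wait,W:empty | queues: N=1 E=0 S=0 W=0
Step 6 [EW]: N:wait,E:empty,S:wait,W:empty | queues: N=1 E=0 S=0 W=0
Step 7 [EW]: N:wait,E:empty,S:wait,W:empty | queues: N=1 E=0 S=0 W=0
Step 8 [NS]: N:car7-GO,E:wait,S:empty,W:wait | queues: N=0 E=0 S=0 W=0

N: empty
E: empty
S: empty
W: empty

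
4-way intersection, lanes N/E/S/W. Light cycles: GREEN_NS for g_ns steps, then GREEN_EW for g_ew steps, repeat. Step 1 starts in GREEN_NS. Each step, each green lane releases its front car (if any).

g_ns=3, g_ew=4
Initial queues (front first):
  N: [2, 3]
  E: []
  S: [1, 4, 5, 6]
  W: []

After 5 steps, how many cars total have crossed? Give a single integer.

Step 1 [NS]: N:car2-GO,E:wait,S:car1-GO,W:wait | queues: N=1 E=0 S=3 W=0
Step 2 [NS]: N:car3-GO,E:wait,S:car4-GO,W:wait | queues: N=0 E=0 S=2 W=0
Step 3 [NS]: N:empty,E:wait,S:car5-GO,W:wait | queues: N=0 E=0 S=1 W=0
Step 4 [EW]: N:wait,E:empty,S:wait,W:empty | queues: N=0 E=0 S=1 W=0
Step 5 [EW]: N:wait,E:empty,S:wait,W:empty | queues: N=0 E=0 S=1 W=0
Cars crossed by step 5: 5

Answer: 5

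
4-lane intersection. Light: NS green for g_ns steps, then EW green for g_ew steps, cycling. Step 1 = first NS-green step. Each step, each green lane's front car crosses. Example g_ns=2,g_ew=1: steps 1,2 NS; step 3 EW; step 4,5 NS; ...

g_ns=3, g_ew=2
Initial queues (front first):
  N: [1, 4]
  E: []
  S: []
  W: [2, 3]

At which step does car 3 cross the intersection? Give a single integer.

Step 1 [NS]: N:car1-GO,E:wait,S:empty,W:wait | queues: N=1 E=0 S=0 W=2
Step 2 [NS]: N:car4-GO,E:wait,S:empty,W:wait | queues: N=0 E=0 S=0 W=2
Step 3 [NS]: N:empty,E:wait,S:empty,W:wait | queues: N=0 E=0 S=0 W=2
Step 4 [EW]: N:wait,E:empty,S:wait,W:car2-GO | queues: N=0 E=0 S=0 W=1
Step 5 [EW]: N:wait,E:empty,S:wait,W:car3-GO | queues: N=0 E=0 S=0 W=0
Car 3 crosses at step 5

5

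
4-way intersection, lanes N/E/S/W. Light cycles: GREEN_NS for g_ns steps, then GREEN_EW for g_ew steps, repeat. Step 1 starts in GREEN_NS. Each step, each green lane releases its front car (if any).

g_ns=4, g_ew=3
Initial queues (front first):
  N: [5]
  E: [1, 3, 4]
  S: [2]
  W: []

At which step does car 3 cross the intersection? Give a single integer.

Step 1 [NS]: N:car5-GO,E:wait,S:car2-GO,W:wait | queues: N=0 E=3 S=0 W=0
Step 2 [NS]: N:empty,E:wait,S:empty,W:wait | queues: N=0 E=3 S=0 W=0
Step 3 [NS]: N:empty,E:wait,S:empty,W:wait | queues: N=0 E=3 S=0 W=0
Step 4 [NS]: N:empty,E:wait,S:empty,W:wait | queues: N=0 E=3 S=0 W=0
Step 5 [EW]: N:wait,E:car1-GO,S:wait,W:empty | queues: N=0 E=2 S=0 W=0
Step 6 [EW]: N:wait,E:car3-GO,S:wait,W:empty | queues: N=0 E=1 S=0 W=0
Step 7 [EW]: N:wait,E:car4-GO,S:wait,W:empty | queues: N=0 E=0 S=0 W=0
Car 3 crosses at step 6

6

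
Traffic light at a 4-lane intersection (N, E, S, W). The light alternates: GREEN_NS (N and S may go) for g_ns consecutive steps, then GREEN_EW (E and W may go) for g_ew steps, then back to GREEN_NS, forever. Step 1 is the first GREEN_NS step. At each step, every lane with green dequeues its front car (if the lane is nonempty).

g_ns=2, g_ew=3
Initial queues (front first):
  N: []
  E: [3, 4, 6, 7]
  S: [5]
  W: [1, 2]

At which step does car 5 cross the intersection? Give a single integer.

Step 1 [NS]: N:empty,E:wait,S:car5-GO,W:wait | queues: N=0 E=4 S=0 W=2
Step 2 [NS]: N:empty,E:wait,S:empty,W:wait | queues: N=0 E=4 S=0 W=2
Step 3 [EW]: N:wait,E:car3-GO,S:wait,W:car1-GO | queues: N=0 E=3 S=0 W=1
Step 4 [EW]: N:wait,E:car4-GO,S:wait,W:car2-GO | queues: N=0 E=2 S=0 W=0
Step 5 [EW]: N:wait,E:car6-GO,S:wait,W:empty | queues: N=0 E=1 S=0 W=0
Step 6 [NS]: N:empty,E:wait,S:empty,W:wait | queues: N=0 E=1 S=0 W=0
Step 7 [NS]: N:empty,E:wait,S:empty,W:wait | queues: N=0 E=1 S=0 W=0
Step 8 [EW]: N:wait,E:car7-GO,S:wait,W:empty | queues: N=0 E=0 S=0 W=0
Car 5 crosses at step 1

1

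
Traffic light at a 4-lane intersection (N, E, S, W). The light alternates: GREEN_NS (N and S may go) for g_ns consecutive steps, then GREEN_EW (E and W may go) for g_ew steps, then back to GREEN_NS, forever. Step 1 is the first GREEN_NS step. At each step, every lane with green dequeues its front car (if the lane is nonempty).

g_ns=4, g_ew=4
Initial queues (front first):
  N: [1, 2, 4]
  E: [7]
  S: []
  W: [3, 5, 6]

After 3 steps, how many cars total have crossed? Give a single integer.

Step 1 [NS]: N:car1-GO,E:wait,S:empty,W:wait | queues: N=2 E=1 S=0 W=3
Step 2 [NS]: N:car2-GO,E:wait,S:empty,W:wait | queues: N=1 E=1 S=0 W=3
Step 3 [NS]: N:car4-GO,E:wait,S:empty,W:wait | queues: N=0 E=1 S=0 W=3
Cars crossed by step 3: 3

Answer: 3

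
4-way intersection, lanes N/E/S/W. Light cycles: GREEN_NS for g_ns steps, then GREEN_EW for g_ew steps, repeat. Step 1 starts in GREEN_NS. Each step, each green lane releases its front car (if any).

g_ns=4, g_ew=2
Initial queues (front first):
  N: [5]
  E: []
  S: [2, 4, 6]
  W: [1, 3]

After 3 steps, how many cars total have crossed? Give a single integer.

Step 1 [NS]: N:car5-GO,E:wait,S:car2-GO,W:wait | queues: N=0 E=0 S=2 W=2
Step 2 [NS]: N:empty,E:wait,S:car4-GO,W:wait | queues: N=0 E=0 S=1 W=2
Step 3 [NS]: N:empty,E:wait,S:car6-GO,W:wait | queues: N=0 E=0 S=0 W=2
Cars crossed by step 3: 4

Answer: 4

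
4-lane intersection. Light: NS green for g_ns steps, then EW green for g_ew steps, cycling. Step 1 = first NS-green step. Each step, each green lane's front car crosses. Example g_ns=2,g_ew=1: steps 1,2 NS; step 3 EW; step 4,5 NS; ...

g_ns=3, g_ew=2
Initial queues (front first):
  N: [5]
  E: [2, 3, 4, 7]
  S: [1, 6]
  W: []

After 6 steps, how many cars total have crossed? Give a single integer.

Step 1 [NS]: N:car5-GO,E:wait,S:car1-GO,W:wait | queues: N=0 E=4 S=1 W=0
Step 2 [NS]: N:empty,E:wait,S:car6-GO,W:wait | queues: N=0 E=4 S=0 W=0
Step 3 [NS]: N:empty,E:wait,S:empty,W:wait | queues: N=0 E=4 S=0 W=0
Step 4 [EW]: N:wait,E:car2-GO,S:wait,W:empty | queues: N=0 E=3 S=0 W=0
Step 5 [EW]: N:wait,E:car3-GO,S:wait,W:empty | queues: N=0 E=2 S=0 W=0
Step 6 [NS]: N:empty,E:wait,S:empty,W:wait | queues: N=0 E=2 S=0 W=0
Cars crossed by step 6: 5

Answer: 5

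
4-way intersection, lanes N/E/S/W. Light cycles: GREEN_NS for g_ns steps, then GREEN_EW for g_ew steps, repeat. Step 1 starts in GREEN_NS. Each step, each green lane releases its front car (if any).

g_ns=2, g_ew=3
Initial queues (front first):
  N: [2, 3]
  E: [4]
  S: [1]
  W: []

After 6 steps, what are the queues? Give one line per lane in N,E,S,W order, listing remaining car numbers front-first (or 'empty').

Step 1 [NS]: N:car2-GO,E:wait,S:car1-GO,W:wait | queues: N=1 E=1 S=0 W=0
Step 2 [NS]: N:car3-GO,E:wait,S:empty,W:wait | queues: N=0 E=1 S=0 W=0
Step 3 [EW]: N:wait,E:car4-GO,S:wait,W:empty | queues: N=0 E=0 S=0 W=0

N: empty
E: empty
S: empty
W: empty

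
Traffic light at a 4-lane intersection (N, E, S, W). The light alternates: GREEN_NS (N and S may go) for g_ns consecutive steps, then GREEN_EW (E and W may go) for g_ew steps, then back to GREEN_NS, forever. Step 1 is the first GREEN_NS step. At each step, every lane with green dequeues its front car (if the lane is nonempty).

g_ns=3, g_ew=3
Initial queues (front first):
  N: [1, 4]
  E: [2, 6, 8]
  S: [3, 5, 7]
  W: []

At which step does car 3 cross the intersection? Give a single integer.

Step 1 [NS]: N:car1-GO,E:wait,S:car3-GO,W:wait | queues: N=1 E=3 S=2 W=0
Step 2 [NS]: N:car4-GO,E:wait,S:car5-GO,W:wait | queues: N=0 E=3 S=1 W=0
Step 3 [NS]: N:empty,E:wait,S:car7-GO,W:wait | queues: N=0 E=3 S=0 W=0
Step 4 [EW]: N:wait,E:car2-GO,S:wait,W:empty | queues: N=0 E=2 S=0 W=0
Step 5 [EW]: N:wait,E:car6-GO,S:wait,W:empty | queues: N=0 E=1 S=0 W=0
Step 6 [EW]: N:wait,E:car8-GO,S:wait,W:empty | queues: N=0 E=0 S=0 W=0
Car 3 crosses at step 1

1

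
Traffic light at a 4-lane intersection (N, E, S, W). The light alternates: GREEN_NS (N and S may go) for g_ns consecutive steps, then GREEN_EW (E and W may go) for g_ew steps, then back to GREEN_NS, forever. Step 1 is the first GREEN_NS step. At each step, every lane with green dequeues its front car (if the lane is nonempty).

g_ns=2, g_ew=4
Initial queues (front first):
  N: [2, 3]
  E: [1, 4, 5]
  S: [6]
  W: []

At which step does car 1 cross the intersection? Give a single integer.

Step 1 [NS]: N:car2-GO,E:wait,S:car6-GO,W:wait | queues: N=1 E=3 S=0 W=0
Step 2 [NS]: N:car3-GO,E:wait,S:empty,W:wait | queues: N=0 E=3 S=0 W=0
Step 3 [EW]: N:wait,E:car1-GO,S:wait,W:empty | queues: N=0 E=2 S=0 W=0
Step 4 [EW]: N:wait,E:car4-GO,S:wait,W:empty | queues: N=0 E=1 S=0 W=0
Step 5 [EW]: N:wait,E:car5-GO,S:wait,W:empty | queues: N=0 E=0 S=0 W=0
Car 1 crosses at step 3

3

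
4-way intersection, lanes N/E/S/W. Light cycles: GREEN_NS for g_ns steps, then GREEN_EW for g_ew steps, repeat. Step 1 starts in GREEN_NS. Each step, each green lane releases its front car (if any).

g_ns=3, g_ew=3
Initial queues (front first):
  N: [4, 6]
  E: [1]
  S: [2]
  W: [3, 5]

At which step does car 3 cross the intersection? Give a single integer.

Step 1 [NS]: N:car4-GO,E:wait,S:car2-GO,W:wait | queues: N=1 E=1 S=0 W=2
Step 2 [NS]: N:car6-GO,E:wait,S:empty,W:wait | queues: N=0 E=1 S=0 W=2
Step 3 [NS]: N:empty,E:wait,S:empty,W:wait | queues: N=0 E=1 S=0 W=2
Step 4 [EW]: N:wait,E:car1-GO,S:wait,W:car3-GO | queues: N=0 E=0 S=0 W=1
Step 5 [EW]: N:wait,E:empty,S:wait,W:car5-GO | queues: N=0 E=0 S=0 W=0
Car 3 crosses at step 4

4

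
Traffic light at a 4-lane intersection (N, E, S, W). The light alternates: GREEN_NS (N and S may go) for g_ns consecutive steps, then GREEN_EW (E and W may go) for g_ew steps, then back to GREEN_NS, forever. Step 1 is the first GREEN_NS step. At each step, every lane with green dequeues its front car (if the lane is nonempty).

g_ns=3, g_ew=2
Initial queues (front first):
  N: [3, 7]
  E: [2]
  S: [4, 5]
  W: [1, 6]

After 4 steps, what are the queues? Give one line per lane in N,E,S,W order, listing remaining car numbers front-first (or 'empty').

Step 1 [NS]: N:car3-GO,E:wait,S:car4-GO,W:wait | queues: N=1 E=1 S=1 W=2
Step 2 [NS]: N:car7-GO,E:wait,S:car5-GO,W:wait | queues: N=0 E=1 S=0 W=2
Step 3 [NS]: N:empty,E:wait,S:empty,W:wait | queues: N=0 E=1 S=0 W=2
Step 4 [EW]: N:wait,E:car2-GO,S:wait,W:car1-GO | queues: N=0 E=0 S=0 W=1

N: empty
E: empty
S: empty
W: 6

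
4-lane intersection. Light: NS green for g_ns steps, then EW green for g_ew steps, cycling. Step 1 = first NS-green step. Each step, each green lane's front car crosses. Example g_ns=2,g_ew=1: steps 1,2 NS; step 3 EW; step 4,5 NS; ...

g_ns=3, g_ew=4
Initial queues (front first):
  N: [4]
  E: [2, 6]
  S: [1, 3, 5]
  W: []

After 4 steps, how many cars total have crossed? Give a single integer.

Step 1 [NS]: N:car4-GO,E:wait,S:car1-GO,W:wait | queues: N=0 E=2 S=2 W=0
Step 2 [NS]: N:empty,E:wait,S:car3-GO,W:wait | queues: N=0 E=2 S=1 W=0
Step 3 [NS]: N:empty,E:wait,S:car5-GO,W:wait | queues: N=0 E=2 S=0 W=0
Step 4 [EW]: N:wait,E:car2-GO,S:wait,W:empty | queues: N=0 E=1 S=0 W=0
Cars crossed by step 4: 5

Answer: 5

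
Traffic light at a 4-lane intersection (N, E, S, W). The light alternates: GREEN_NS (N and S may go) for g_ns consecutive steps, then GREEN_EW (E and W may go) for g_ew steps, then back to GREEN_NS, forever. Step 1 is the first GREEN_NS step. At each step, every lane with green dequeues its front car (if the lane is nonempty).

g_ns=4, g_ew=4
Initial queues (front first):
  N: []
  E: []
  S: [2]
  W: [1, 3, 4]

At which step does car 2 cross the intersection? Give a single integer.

Step 1 [NS]: N:empty,E:wait,S:car2-GO,W:wait | queues: N=0 E=0 S=0 W=3
Step 2 [NS]: N:empty,E:wait,S:empty,W:wait | queues: N=0 E=0 S=0 W=3
Step 3 [NS]: N:empty,E:wait,S:empty,W:wait | queues: N=0 E=0 S=0 W=3
Step 4 [NS]: N:empty,E:wait,S:empty,W:wait | queues: N=0 E=0 S=0 W=3
Step 5 [EW]: N:wait,E:empty,S:wait,W:car1-GO | queues: N=0 E=0 S=0 W=2
Step 6 [EW]: N:wait,E:empty,S:wait,W:car3-GO | queues: N=0 E=0 S=0 W=1
Step 7 [EW]: N:wait,E:empty,S:wait,W:car4-GO | queues: N=0 E=0 S=0 W=0
Car 2 crosses at step 1

1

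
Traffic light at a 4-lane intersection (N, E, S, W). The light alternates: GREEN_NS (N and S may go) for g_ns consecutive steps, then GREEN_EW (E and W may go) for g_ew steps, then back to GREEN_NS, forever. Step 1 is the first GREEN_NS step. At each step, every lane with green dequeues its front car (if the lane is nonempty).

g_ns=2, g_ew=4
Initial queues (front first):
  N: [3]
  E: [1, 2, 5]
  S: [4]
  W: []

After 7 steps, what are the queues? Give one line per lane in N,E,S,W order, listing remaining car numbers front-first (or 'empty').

Step 1 [NS]: N:car3-GO,E:wait,S:car4-GO,W:wait | queues: N=0 E=3 S=0 W=0
Step 2 [NS]: N:empty,E:wait,S:empty,W:wait | queues: N=0 E=3 S=0 W=0
Step 3 [EW]: N:wait,E:car1-GO,S:wait,W:empty | queues: N=0 E=2 S=0 W=0
Step 4 [EW]: N:wait,E:car2-GO,S:wait,W:empty | queues: N=0 E=1 S=0 W=0
Step 5 [EW]: N:wait,E:car5-GO,S:wait,W:empty | queues: N=0 E=0 S=0 W=0

N: empty
E: empty
S: empty
W: empty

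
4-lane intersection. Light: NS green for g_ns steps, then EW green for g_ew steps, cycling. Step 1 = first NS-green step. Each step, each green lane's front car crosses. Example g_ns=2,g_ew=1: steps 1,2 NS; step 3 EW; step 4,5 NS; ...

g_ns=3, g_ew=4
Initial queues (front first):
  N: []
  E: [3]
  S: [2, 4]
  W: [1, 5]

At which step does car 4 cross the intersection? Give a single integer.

Step 1 [NS]: N:empty,E:wait,S:car2-GO,W:wait | queues: N=0 E=1 S=1 W=2
Step 2 [NS]: N:empty,E:wait,S:car4-GO,W:wait | queues: N=0 E=1 S=0 W=2
Step 3 [NS]: N:empty,E:wait,S:empty,W:wait | queues: N=0 E=1 S=0 W=2
Step 4 [EW]: N:wait,E:car3-GO,S:wait,W:car1-GO | queues: N=0 E=0 S=0 W=1
Step 5 [EW]: N:wait,E:empty,S:wait,W:car5-GO | queues: N=0 E=0 S=0 W=0
Car 4 crosses at step 2

2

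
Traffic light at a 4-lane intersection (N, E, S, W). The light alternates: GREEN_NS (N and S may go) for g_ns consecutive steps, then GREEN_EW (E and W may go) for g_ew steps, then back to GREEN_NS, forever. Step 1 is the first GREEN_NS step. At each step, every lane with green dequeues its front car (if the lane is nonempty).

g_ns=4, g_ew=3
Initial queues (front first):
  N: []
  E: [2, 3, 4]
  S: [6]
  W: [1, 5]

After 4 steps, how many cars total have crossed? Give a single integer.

Answer: 1

Derivation:
Step 1 [NS]: N:empty,E:wait,S:car6-GO,W:wait | queues: N=0 E=3 S=0 W=2
Step 2 [NS]: N:empty,E:wait,S:empty,W:wait | queues: N=0 E=3 S=0 W=2
Step 3 [NS]: N:empty,E:wait,S:empty,W:wait | queues: N=0 E=3 S=0 W=2
Step 4 [NS]: N:empty,E:wait,S:empty,W:wait | queues: N=0 E=3 S=0 W=2
Cars crossed by step 4: 1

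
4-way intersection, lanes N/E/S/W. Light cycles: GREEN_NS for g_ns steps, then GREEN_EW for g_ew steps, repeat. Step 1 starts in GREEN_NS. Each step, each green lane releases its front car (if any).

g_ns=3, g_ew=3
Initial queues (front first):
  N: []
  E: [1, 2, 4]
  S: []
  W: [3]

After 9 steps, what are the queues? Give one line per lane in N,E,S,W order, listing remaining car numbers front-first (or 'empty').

Step 1 [NS]: N:empty,E:wait,S:empty,W:wait | queues: N=0 E=3 S=0 W=1
Step 2 [NS]: N:empty,E:wait,S:empty,W:wait | queues: N=0 E=3 S=0 W=1
Step 3 [NS]: N:empty,E:wait,S:empty,W:wait | queues: N=0 E=3 S=0 W=1
Step 4 [EW]: N:wait,E:car1-GO,S:wait,W:car3-GO | queues: N=0 E=2 S=0 W=0
Step 5 [EW]: N:wait,E:car2-GO,S:wait,W:empty | queues: N=0 E=1 S=0 W=0
Step 6 [EW]: N:wait,E:car4-GO,S:wait,W:empty | queues: N=0 E=0 S=0 W=0

N: empty
E: empty
S: empty
W: empty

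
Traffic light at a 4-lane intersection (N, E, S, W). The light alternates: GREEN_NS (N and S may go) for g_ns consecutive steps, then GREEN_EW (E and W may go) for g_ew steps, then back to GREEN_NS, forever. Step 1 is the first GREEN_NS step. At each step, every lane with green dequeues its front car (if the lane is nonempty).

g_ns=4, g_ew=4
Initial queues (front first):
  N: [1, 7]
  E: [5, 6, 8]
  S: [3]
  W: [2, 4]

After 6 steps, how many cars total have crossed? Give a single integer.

Step 1 [NS]: N:car1-GO,E:wait,S:car3-GO,W:wait | queues: N=1 E=3 S=0 W=2
Step 2 [NS]: N:car7-GO,E:wait,S:empty,W:wait | queues: N=0 E=3 S=0 W=2
Step 3 [NS]: N:empty,E:wait,S:empty,W:wait | queues: N=0 E=3 S=0 W=2
Step 4 [NS]: N:empty,E:wait,S:empty,W:wait | queues: N=0 E=3 S=0 W=2
Step 5 [EW]: N:wait,E:car5-GO,S:wait,W:car2-GO | queues: N=0 E=2 S=0 W=1
Step 6 [EW]: N:wait,E:car6-GO,S:wait,W:car4-GO | queues: N=0 E=1 S=0 W=0
Cars crossed by step 6: 7

Answer: 7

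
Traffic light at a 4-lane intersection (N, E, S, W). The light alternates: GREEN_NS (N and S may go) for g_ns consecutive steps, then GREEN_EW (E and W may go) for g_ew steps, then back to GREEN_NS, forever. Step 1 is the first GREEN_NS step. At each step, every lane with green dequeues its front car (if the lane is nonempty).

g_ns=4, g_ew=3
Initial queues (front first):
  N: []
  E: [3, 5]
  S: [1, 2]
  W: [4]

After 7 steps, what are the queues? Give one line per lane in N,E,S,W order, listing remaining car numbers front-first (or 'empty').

Step 1 [NS]: N:empty,E:wait,S:car1-GO,W:wait | queues: N=0 E=2 S=1 W=1
Step 2 [NS]: N:empty,E:wait,S:car2-GO,W:wait | queues: N=0 E=2 S=0 W=1
Step 3 [NS]: N:empty,E:wait,S:empty,W:wait | queues: N=0 E=2 S=0 W=1
Step 4 [NS]: N:empty,E:wait,S:empty,W:wait | queues: N=0 E=2 S=0 W=1
Step 5 [EW]: N:wait,E:car3-GO,S:wait,W:car4-GO | queues: N=0 E=1 S=0 W=0
Step 6 [EW]: N:wait,E:car5-GO,S:wait,W:empty | queues: N=0 E=0 S=0 W=0

N: empty
E: empty
S: empty
W: empty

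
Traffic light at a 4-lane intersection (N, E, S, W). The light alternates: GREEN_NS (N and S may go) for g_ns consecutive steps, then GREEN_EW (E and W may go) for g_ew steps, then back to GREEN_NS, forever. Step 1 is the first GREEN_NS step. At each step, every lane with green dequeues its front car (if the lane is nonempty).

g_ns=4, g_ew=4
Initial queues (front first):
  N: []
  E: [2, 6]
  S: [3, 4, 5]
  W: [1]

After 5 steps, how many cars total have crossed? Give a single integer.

Step 1 [NS]: N:empty,E:wait,S:car3-GO,W:wait | queues: N=0 E=2 S=2 W=1
Step 2 [NS]: N:empty,E:wait,S:car4-GO,W:wait | queues: N=0 E=2 S=1 W=1
Step 3 [NS]: N:empty,E:wait,S:car5-GO,W:wait | queues: N=0 E=2 S=0 W=1
Step 4 [NS]: N:empty,E:wait,S:empty,W:wait | queues: N=0 E=2 S=0 W=1
Step 5 [EW]: N:wait,E:car2-GO,S:wait,W:car1-GO | queues: N=0 E=1 S=0 W=0
Cars crossed by step 5: 5

Answer: 5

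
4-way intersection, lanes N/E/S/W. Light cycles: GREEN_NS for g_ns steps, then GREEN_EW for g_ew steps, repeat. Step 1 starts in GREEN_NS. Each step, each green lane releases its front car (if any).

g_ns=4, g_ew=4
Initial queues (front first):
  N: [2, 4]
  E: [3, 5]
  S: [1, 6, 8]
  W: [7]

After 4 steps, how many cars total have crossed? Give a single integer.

Step 1 [NS]: N:car2-GO,E:wait,S:car1-GO,W:wait | queues: N=1 E=2 S=2 W=1
Step 2 [NS]: N:car4-GO,E:wait,S:car6-GO,W:wait | queues: N=0 E=2 S=1 W=1
Step 3 [NS]: N:empty,E:wait,S:car8-GO,W:wait | queues: N=0 E=2 S=0 W=1
Step 4 [NS]: N:empty,E:wait,S:empty,W:wait | queues: N=0 E=2 S=0 W=1
Cars crossed by step 4: 5

Answer: 5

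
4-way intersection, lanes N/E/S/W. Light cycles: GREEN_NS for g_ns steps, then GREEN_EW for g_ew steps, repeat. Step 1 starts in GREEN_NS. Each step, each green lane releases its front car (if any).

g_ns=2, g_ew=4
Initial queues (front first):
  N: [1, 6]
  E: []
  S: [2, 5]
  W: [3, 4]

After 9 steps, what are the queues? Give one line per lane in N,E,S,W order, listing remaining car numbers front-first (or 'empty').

Step 1 [NS]: N:car1-GO,E:wait,S:car2-GO,W:wait | queues: N=1 E=0 S=1 W=2
Step 2 [NS]: N:car6-GO,E:wait,S:car5-GO,W:wait | queues: N=0 E=0 S=0 W=2
Step 3 [EW]: N:wait,E:empty,S:wait,W:car3-GO | queues: N=0 E=0 S=0 W=1
Step 4 [EW]: N:wait,E:empty,S:wait,W:car4-GO | queues: N=0 E=0 S=0 W=0

N: empty
E: empty
S: empty
W: empty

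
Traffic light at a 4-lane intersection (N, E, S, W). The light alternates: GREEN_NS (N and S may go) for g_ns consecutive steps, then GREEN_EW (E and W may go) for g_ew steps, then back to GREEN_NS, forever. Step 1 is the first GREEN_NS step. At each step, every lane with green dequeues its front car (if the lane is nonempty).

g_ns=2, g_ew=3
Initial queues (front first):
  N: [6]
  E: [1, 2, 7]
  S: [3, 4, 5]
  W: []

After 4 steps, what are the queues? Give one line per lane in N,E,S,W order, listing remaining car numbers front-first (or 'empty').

Step 1 [NS]: N:car6-GO,E:wait,S:car3-GO,W:wait | queues: N=0 E=3 S=2 W=0
Step 2 [NS]: N:empty,E:wait,S:car4-GO,W:wait | queues: N=0 E=3 S=1 W=0
Step 3 [EW]: N:wait,E:car1-GO,S:wait,W:empty | queues: N=0 E=2 S=1 W=0
Step 4 [EW]: N:wait,E:car2-GO,S:wait,W:empty | queues: N=0 E=1 S=1 W=0

N: empty
E: 7
S: 5
W: empty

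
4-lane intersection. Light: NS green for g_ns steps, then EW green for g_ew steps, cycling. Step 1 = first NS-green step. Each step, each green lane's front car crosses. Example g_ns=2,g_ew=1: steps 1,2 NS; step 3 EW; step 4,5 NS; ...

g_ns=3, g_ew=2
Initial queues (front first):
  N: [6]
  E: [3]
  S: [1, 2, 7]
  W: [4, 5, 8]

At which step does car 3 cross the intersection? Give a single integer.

Step 1 [NS]: N:car6-GO,E:wait,S:car1-GO,W:wait | queues: N=0 E=1 S=2 W=3
Step 2 [NS]: N:empty,E:wait,S:car2-GO,W:wait | queues: N=0 E=1 S=1 W=3
Step 3 [NS]: N:empty,E:wait,S:car7-GO,W:wait | queues: N=0 E=1 S=0 W=3
Step 4 [EW]: N:wait,E:car3-GO,S:wait,W:car4-GO | queues: N=0 E=0 S=0 W=2
Step 5 [EW]: N:wait,E:empty,S:wait,W:car5-GO | queues: N=0 E=0 S=0 W=1
Step 6 [NS]: N:empty,E:wait,S:empty,W:wait | queues: N=0 E=0 S=0 W=1
Step 7 [NS]: N:empty,E:wait,S:empty,W:wait | queues: N=0 E=0 S=0 W=1
Step 8 [NS]: N:empty,E:wait,S:empty,W:wait | queues: N=0 E=0 S=0 W=1
Step 9 [EW]: N:wait,E:empty,S:wait,W:car8-GO | queues: N=0 E=0 S=0 W=0
Car 3 crosses at step 4

4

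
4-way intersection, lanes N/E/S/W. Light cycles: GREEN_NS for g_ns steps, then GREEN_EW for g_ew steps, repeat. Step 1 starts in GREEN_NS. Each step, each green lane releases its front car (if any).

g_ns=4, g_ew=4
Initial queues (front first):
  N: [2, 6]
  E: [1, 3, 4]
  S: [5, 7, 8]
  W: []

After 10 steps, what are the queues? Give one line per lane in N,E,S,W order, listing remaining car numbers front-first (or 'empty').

Step 1 [NS]: N:car2-GO,E:wait,S:car5-GO,W:wait | queues: N=1 E=3 S=2 W=0
Step 2 [NS]: N:car6-GO,E:wait,S:car7-GO,W:wait | queues: N=0 E=3 S=1 W=0
Step 3 [NS]: N:empty,E:wait,S:car8-GO,W:wait | queues: N=0 E=3 S=0 W=0
Step 4 [NS]: N:empty,E:wait,S:empty,W:wait | queues: N=0 E=3 S=0 W=0
Step 5 [EW]: N:wait,E:car1-GO,S:wait,W:empty | queues: N=0 E=2 S=0 W=0
Step 6 [EW]: N:wait,E:car3-GO,S:wait,W:empty | queues: N=0 E=1 S=0 W=0
Step 7 [EW]: N:wait,E:car4-GO,S:wait,W:empty | queues: N=0 E=0 S=0 W=0

N: empty
E: empty
S: empty
W: empty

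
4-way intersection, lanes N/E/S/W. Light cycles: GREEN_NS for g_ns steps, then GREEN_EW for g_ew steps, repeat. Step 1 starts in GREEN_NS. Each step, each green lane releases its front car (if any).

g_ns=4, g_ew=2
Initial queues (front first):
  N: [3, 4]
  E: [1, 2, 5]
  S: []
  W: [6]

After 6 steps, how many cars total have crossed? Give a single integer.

Step 1 [NS]: N:car3-GO,E:wait,S:empty,W:wait | queues: N=1 E=3 S=0 W=1
Step 2 [NS]: N:car4-GO,E:wait,S:empty,W:wait | queues: N=0 E=3 S=0 W=1
Step 3 [NS]: N:empty,E:wait,S:empty,W:wait | queues: N=0 E=3 S=0 W=1
Step 4 [NS]: N:empty,E:wait,S:empty,W:wait | queues: N=0 E=3 S=0 W=1
Step 5 [EW]: N:wait,E:car1-GO,S:wait,W:car6-GO | queues: N=0 E=2 S=0 W=0
Step 6 [EW]: N:wait,E:car2-GO,S:wait,W:empty | queues: N=0 E=1 S=0 W=0
Cars crossed by step 6: 5

Answer: 5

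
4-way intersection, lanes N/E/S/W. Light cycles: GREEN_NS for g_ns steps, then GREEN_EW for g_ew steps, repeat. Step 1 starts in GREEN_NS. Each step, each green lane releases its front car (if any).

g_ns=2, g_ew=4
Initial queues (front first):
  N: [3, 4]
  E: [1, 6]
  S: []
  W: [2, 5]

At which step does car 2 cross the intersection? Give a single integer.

Step 1 [NS]: N:car3-GO,E:wait,S:empty,W:wait | queues: N=1 E=2 S=0 W=2
Step 2 [NS]: N:car4-GO,E:wait,S:empty,W:wait | queues: N=0 E=2 S=0 W=2
Step 3 [EW]: N:wait,E:car1-GO,S:wait,W:car2-GO | queues: N=0 E=1 S=0 W=1
Step 4 [EW]: N:wait,E:car6-GO,S:wait,W:car5-GO | queues: N=0 E=0 S=0 W=0
Car 2 crosses at step 3

3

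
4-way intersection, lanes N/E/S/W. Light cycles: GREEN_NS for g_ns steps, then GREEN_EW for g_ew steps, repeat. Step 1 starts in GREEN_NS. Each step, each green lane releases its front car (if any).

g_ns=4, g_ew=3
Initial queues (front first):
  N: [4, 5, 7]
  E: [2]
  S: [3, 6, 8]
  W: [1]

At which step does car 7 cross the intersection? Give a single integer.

Step 1 [NS]: N:car4-GO,E:wait,S:car3-GO,W:wait | queues: N=2 E=1 S=2 W=1
Step 2 [NS]: N:car5-GO,E:wait,S:car6-GO,W:wait | queues: N=1 E=1 S=1 W=1
Step 3 [NS]: N:car7-GO,E:wait,S:car8-GO,W:wait | queues: N=0 E=1 S=0 W=1
Step 4 [NS]: N:empty,E:wait,S:empty,W:wait | queues: N=0 E=1 S=0 W=1
Step 5 [EW]: N:wait,E:car2-GO,S:wait,W:car1-GO | queues: N=0 E=0 S=0 W=0
Car 7 crosses at step 3

3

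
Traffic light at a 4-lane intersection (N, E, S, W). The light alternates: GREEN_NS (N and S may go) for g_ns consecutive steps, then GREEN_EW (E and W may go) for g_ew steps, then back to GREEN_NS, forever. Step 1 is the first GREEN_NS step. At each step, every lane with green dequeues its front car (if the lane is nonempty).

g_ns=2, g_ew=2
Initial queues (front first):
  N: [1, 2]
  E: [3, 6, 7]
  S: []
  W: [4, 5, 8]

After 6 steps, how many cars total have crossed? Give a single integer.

Step 1 [NS]: N:car1-GO,E:wait,S:empty,W:wait | queues: N=1 E=3 S=0 W=3
Step 2 [NS]: N:car2-GO,E:wait,S:empty,W:wait | queues: N=0 E=3 S=0 W=3
Step 3 [EW]: N:wait,E:car3-GO,S:wait,W:car4-GO | queues: N=0 E=2 S=0 W=2
Step 4 [EW]: N:wait,E:car6-GO,S:wait,W:car5-GO | queues: N=0 E=1 S=0 W=1
Step 5 [NS]: N:empty,E:wait,S:empty,W:wait | queues: N=0 E=1 S=0 W=1
Step 6 [NS]: N:empty,E:wait,S:empty,W:wait | queues: N=0 E=1 S=0 W=1
Cars crossed by step 6: 6

Answer: 6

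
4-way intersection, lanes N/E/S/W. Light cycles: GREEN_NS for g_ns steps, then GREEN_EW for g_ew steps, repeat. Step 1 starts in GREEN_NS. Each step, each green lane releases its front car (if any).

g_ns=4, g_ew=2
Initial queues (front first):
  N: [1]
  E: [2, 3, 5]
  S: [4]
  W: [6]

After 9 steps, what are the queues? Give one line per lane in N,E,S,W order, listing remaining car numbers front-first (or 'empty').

Step 1 [NS]: N:car1-GO,E:wait,S:car4-GO,W:wait | queues: N=0 E=3 S=0 W=1
Step 2 [NS]: N:empty,E:wait,S:empty,W:wait | queues: N=0 E=3 S=0 W=1
Step 3 [NS]: N:empty,E:wait,S:empty,W:wait | queues: N=0 E=3 S=0 W=1
Step 4 [NS]: N:empty,E:wait,S:empty,W:wait | queues: N=0 E=3 S=0 W=1
Step 5 [EW]: N:wait,E:car2-GO,S:wait,W:car6-GO | queues: N=0 E=2 S=0 W=0
Step 6 [EW]: N:wait,E:car3-GO,S:wait,W:empty | queues: N=0 E=1 S=0 W=0
Step 7 [NS]: N:empty,E:wait,S:empty,W:wait | queues: N=0 E=1 S=0 W=0
Step 8 [NS]: N:empty,E:wait,S:empty,W:wait | queues: N=0 E=1 S=0 W=0
Step 9 [NS]: N:empty,E:wait,S:empty,W:wait | queues: N=0 E=1 S=0 W=0

N: empty
E: 5
S: empty
W: empty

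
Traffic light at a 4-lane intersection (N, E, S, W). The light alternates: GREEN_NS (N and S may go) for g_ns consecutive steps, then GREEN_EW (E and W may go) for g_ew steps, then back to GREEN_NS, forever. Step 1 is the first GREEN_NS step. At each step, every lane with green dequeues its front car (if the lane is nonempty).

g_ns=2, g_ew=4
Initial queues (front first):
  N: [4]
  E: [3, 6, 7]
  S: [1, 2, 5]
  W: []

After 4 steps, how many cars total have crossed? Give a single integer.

Answer: 5

Derivation:
Step 1 [NS]: N:car4-GO,E:wait,S:car1-GO,W:wait | queues: N=0 E=3 S=2 W=0
Step 2 [NS]: N:empty,E:wait,S:car2-GO,W:wait | queues: N=0 E=3 S=1 W=0
Step 3 [EW]: N:wait,E:car3-GO,S:wait,W:empty | queues: N=0 E=2 S=1 W=0
Step 4 [EW]: N:wait,E:car6-GO,S:wait,W:empty | queues: N=0 E=1 S=1 W=0
Cars crossed by step 4: 5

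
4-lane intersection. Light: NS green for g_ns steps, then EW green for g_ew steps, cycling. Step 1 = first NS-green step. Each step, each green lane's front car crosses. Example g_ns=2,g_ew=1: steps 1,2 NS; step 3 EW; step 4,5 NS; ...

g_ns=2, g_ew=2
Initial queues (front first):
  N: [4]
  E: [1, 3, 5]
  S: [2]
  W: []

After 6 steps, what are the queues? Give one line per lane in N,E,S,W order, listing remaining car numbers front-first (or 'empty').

Step 1 [NS]: N:car4-GO,E:wait,S:car2-GO,W:wait | queues: N=0 E=3 S=0 W=0
Step 2 [NS]: N:empty,E:wait,S:empty,W:wait | queues: N=0 E=3 S=0 W=0
Step 3 [EW]: N:wait,E:car1-GO,S:wait,W:empty | queues: N=0 E=2 S=0 W=0
Step 4 [EW]: N:wait,E:car3-GO,S:wait,W:empty | queues: N=0 E=1 S=0 W=0
Step 5 [NS]: N:empty,E:wait,S:empty,W:wait | queues: N=0 E=1 S=0 W=0
Step 6 [NS]: N:empty,E:wait,S:empty,W:wait | queues: N=0 E=1 S=0 W=0

N: empty
E: 5
S: empty
W: empty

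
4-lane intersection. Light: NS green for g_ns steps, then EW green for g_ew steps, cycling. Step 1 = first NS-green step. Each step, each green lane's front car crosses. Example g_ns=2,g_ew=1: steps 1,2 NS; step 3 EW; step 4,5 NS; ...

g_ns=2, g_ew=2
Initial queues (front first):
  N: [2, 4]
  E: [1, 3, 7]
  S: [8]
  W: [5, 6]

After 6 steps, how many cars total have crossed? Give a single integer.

Step 1 [NS]: N:car2-GO,E:wait,S:car8-GO,W:wait | queues: N=1 E=3 S=0 W=2
Step 2 [NS]: N:car4-GO,E:wait,S:empty,W:wait | queues: N=0 E=3 S=0 W=2
Step 3 [EW]: N:wait,E:car1-GO,S:wait,W:car5-GO | queues: N=0 E=2 S=0 W=1
Step 4 [EW]: N:wait,E:car3-GO,S:wait,W:car6-GO | queues: N=0 E=1 S=0 W=0
Step 5 [NS]: N:empty,E:wait,S:empty,W:wait | queues: N=0 E=1 S=0 W=0
Step 6 [NS]: N:empty,E:wait,S:empty,W:wait | queues: N=0 E=1 S=0 W=0
Cars crossed by step 6: 7

Answer: 7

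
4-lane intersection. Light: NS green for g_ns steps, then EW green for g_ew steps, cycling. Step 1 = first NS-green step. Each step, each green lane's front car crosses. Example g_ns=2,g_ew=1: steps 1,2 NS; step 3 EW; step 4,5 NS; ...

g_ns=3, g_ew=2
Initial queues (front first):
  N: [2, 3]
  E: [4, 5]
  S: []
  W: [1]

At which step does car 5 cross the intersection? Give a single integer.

Step 1 [NS]: N:car2-GO,E:wait,S:empty,W:wait | queues: N=1 E=2 S=0 W=1
Step 2 [NS]: N:car3-GO,E:wait,S:empty,W:wait | queues: N=0 E=2 S=0 W=1
Step 3 [NS]: N:empty,E:wait,S:empty,W:wait | queues: N=0 E=2 S=0 W=1
Step 4 [EW]: N:wait,E:car4-GO,S:wait,W:car1-GO | queues: N=0 E=1 S=0 W=0
Step 5 [EW]: N:wait,E:car5-GO,S:wait,W:empty | queues: N=0 E=0 S=0 W=0
Car 5 crosses at step 5

5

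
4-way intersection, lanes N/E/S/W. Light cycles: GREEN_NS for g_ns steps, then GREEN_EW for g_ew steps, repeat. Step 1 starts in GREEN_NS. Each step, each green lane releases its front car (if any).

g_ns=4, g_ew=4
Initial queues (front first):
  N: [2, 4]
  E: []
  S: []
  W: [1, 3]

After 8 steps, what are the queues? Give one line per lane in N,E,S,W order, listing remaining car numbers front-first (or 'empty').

Step 1 [NS]: N:car2-GO,E:wait,S:empty,W:wait | queues: N=1 E=0 S=0 W=2
Step 2 [NS]: N:car4-GO,E:wait,S:empty,W:wait | queues: N=0 E=0 S=0 W=2
Step 3 [NS]: N:empty,E:wait,S:empty,W:wait | queues: N=0 E=0 S=0 W=2
Step 4 [NS]: N:empty,E:wait,S:empty,W:wait | queues: N=0 E=0 S=0 W=2
Step 5 [EW]: N:wait,E:empty,S:wait,W:car1-GO | queues: N=0 E=0 S=0 W=1
Step 6 [EW]: N:wait,E:empty,S:wait,W:car3-GO | queues: N=0 E=0 S=0 W=0

N: empty
E: empty
S: empty
W: empty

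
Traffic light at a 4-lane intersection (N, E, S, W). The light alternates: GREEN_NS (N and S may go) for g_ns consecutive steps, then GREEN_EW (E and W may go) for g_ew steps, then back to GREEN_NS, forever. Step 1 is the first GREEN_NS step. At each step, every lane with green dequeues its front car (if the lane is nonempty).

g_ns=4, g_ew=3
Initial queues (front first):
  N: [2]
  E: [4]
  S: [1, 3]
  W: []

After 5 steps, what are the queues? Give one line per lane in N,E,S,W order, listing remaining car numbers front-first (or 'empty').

Step 1 [NS]: N:car2-GO,E:wait,S:car1-GO,W:wait | queues: N=0 E=1 S=1 W=0
Step 2 [NS]: N:empty,E:wait,S:car3-GO,W:wait | queues: N=0 E=1 S=0 W=0
Step 3 [NS]: N:empty,E:wait,S:empty,W:wait | queues: N=0 E=1 S=0 W=0
Step 4 [NS]: N:empty,E:wait,S:empty,W:wait | queues: N=0 E=1 S=0 W=0
Step 5 [EW]: N:wait,E:car4-GO,S:wait,W:empty | queues: N=0 E=0 S=0 W=0

N: empty
E: empty
S: empty
W: empty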